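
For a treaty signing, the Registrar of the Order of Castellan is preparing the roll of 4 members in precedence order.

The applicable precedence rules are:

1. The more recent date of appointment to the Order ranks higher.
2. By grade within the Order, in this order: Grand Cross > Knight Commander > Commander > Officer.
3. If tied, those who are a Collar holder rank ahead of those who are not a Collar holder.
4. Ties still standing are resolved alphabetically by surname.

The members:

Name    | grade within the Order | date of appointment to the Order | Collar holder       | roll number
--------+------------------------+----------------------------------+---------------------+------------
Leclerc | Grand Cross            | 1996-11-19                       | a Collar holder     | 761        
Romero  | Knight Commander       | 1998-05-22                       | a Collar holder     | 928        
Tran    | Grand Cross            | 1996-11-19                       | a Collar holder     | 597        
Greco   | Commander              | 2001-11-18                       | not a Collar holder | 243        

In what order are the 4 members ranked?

By date of appointment to the Order (later first): Greco (2001-11-18); then Romero (1998-05-22); then Leclerc and Tran (both 1996-11-19).
Leclerc and Tran are each Grand Cross, so the next rule applies.
Leclerc and Tran are each a Collar holder, so the next rule applies.
Among Leclerc and Tran, alphabetically by surname: Leclerc before Tran.
Full order: Greco, Romero, Leclerc, Tran.

Greco, Romero, Leclerc, Tran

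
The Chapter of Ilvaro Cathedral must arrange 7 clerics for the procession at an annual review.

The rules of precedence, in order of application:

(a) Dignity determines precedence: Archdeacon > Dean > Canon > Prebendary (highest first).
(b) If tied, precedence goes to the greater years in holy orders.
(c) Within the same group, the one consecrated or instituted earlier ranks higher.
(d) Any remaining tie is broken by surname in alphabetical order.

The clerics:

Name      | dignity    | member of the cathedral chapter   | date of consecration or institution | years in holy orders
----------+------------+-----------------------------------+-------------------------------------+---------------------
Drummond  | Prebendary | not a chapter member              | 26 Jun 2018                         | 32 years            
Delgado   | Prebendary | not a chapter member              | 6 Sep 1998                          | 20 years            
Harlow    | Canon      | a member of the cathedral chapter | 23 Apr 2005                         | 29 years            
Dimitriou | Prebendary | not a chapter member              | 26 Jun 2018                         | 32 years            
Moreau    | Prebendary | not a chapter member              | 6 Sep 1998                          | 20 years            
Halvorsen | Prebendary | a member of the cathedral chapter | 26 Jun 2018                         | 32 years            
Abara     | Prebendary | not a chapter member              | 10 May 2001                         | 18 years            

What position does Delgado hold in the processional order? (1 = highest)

By dignity: Harlow (Canon); then Dimitriou, Drummond, Halvorsen, Delgado, Moreau and Abara (Prebendary).
Among Dimitriou, Drummond, Halvorsen, Delgado, Moreau and Abara, by years in holy orders (higher first): Dimitriou, Drummond and Halvorsen (32 years) before Delgado and Moreau (20 years) before Abara (18 years).
Dimitriou, Drummond and Halvorsen all have date of consecration or institution 26 Jun 2018, so the next rule applies.
Among Dimitriou, Drummond and Halvorsen, alphabetically by surname: Dimitriou before Drummond before Halvorsen.
Delgado and Moreau both have date of consecration or institution 6 Sep 1998, so the next rule applies.
Among Delgado and Moreau, alphabetically by surname: Delgado before Moreau.
Order: Harlow, Dimitriou, Drummond, Halvorsen, Delgado, Moreau, Abara. So position 5.

5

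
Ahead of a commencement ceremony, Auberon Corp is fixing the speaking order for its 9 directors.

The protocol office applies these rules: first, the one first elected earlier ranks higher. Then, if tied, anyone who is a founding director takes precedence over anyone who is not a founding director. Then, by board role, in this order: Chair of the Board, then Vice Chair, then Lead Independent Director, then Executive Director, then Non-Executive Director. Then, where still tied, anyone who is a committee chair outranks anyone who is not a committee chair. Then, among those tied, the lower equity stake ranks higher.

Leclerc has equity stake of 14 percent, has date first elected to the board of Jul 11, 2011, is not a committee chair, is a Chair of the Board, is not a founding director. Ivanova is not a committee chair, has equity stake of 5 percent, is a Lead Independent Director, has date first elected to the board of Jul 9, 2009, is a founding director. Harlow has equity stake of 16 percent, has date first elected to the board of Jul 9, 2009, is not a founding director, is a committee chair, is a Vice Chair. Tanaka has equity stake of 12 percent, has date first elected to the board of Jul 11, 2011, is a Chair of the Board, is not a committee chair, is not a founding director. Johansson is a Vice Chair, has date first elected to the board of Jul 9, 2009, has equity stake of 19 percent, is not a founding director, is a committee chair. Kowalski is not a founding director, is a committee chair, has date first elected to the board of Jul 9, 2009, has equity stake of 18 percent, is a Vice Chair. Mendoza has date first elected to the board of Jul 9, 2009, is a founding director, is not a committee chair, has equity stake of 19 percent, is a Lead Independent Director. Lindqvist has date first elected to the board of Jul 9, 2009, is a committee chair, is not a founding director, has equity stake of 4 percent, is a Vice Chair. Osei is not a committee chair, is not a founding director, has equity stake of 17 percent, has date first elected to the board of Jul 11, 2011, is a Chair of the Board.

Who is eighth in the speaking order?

By date first elected to the board (earlier first): Ivanova, Mendoza, Lindqvist, Harlow, Kowalski and Johansson (each Jul 9, 2009); then Tanaka, Leclerc and Osei (each Jul 11, 2011).
Among Ivanova, Mendoza, Lindqvist, Harlow, Kowalski and Johansson, a founding director before not a founding director: Ivanova and Mendoza (a founding director) before Lindqvist, Harlow, Kowalski and Johansson (not a founding director).
Ivanova and Mendoza are each Lead Independent Director, so the next rule applies.
Ivanova and Mendoza are each not a committee chair, so the next rule applies.
Among Ivanova and Mendoza, by equity stake (lower first): Ivanova (5 percent) before Mendoza (19 percent).
Lindqvist, Harlow, Kowalski and Johansson are each Vice Chair, so the next rule applies.
Lindqvist, Harlow, Kowalski and Johansson are each a committee chair, so the next rule applies.
Among Lindqvist, Harlow, Kowalski and Johansson, by equity stake (lower first): Lindqvist (4 percent) before Harlow (16 percent) before Kowalski (18 percent) before Johansson (19 percent).
Tanaka, Leclerc and Osei are each not a founding director, so the next rule applies.
Tanaka, Leclerc and Osei are each Chair of the Board, so the next rule applies.
Tanaka, Leclerc and Osei are each not a committee chair, so the next rule applies.
Among Tanaka, Leclerc and Osei, by equity stake (lower first): Tanaka (12 percent) before Leclerc (14 percent) before Osei (17 percent).
Order: Ivanova, Mendoza, Lindqvist, Harlow, Kowalski, Johansson, Tanaka, Leclerc, Osei.

Leclerc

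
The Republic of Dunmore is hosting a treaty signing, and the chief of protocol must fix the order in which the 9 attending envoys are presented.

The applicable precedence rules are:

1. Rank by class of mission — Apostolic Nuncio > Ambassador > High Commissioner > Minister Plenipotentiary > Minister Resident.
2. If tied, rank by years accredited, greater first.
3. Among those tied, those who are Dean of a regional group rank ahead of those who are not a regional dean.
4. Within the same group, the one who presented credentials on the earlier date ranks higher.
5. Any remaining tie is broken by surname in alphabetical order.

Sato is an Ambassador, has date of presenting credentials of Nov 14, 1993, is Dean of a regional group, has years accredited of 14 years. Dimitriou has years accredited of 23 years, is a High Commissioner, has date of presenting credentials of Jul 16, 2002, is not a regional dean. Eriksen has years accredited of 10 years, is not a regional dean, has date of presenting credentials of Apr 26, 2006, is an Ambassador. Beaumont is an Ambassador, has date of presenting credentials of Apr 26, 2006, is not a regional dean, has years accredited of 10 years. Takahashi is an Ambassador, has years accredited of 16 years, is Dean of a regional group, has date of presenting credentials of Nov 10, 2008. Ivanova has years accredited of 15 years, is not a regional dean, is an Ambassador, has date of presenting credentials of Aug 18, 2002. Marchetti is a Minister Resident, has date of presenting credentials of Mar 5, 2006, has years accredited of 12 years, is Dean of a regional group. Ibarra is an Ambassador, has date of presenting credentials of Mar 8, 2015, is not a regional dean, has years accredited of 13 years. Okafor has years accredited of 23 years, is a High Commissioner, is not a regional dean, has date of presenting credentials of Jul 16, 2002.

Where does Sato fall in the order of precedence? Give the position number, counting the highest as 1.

3

By class of mission: Takahashi, Ivanova, Sato, Ibarra, Beaumont and Eriksen (Ambassador); then Dimitriou and Okafor (High Commissioner); then Marchetti (Minister Resident).
Among Takahashi, Ivanova, Sato, Ibarra, Beaumont and Eriksen, by years accredited (higher first): Takahashi (16 years) before Ivanova (15 years) before Sato (14 years) before Ibarra (13 years) before Beaumont and Eriksen (10 years).
Beaumont and Eriksen are each not a regional dean, so the next rule applies.
Beaumont and Eriksen both have date of presenting credentials Apr 26, 2006, so the next rule applies.
Among Beaumont and Eriksen, alphabetically by surname: Beaumont before Eriksen.
Dimitriou and Okafor both have years accredited 23 years, so the next rule applies.
Dimitriou and Okafor are each not a regional dean, so the next rule applies.
Dimitriou and Okafor both have date of presenting credentials Jul 16, 2002, so the next rule applies.
Among Dimitriou and Okafor, alphabetically by surname: Dimitriou before Okafor.
Order: Takahashi, Ivanova, Sato, Ibarra, Beaumont, Eriksen, Dimitriou, Okafor, Marchetti. So position 3.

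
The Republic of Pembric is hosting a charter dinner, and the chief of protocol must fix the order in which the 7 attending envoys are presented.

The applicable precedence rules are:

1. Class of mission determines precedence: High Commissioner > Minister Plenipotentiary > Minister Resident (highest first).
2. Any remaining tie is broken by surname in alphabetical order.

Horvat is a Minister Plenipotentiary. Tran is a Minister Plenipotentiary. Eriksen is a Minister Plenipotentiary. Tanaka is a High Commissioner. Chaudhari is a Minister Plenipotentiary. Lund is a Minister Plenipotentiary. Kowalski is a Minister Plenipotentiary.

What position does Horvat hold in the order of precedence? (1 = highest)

By class of mission: Tanaka (High Commissioner); then Chaudhari, Eriksen, Horvat, Kowalski, Lund and Tran (Minister Plenipotentiary).
Among Chaudhari, Eriksen, Horvat, Kowalski, Lund and Tran, alphabetically by surname: Chaudhari before Eriksen before Horvat before Kowalski before Lund before Tran.
Order: Tanaka, Chaudhari, Eriksen, Horvat, Kowalski, Lund, Tran. So position 4.

4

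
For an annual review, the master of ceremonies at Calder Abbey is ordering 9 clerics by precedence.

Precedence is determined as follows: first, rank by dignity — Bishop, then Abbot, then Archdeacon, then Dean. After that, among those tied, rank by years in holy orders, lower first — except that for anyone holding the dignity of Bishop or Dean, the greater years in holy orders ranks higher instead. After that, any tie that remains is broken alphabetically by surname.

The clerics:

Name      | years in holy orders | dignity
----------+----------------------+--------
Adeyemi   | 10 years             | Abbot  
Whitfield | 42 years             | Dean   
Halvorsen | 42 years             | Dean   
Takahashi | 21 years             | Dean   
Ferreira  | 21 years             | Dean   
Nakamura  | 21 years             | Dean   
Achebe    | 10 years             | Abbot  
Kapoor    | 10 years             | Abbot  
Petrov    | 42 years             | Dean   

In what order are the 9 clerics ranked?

Achebe, Adeyemi, Kapoor, Halvorsen, Petrov, Whitfield, Ferreira, Nakamura, Takahashi

By dignity: Achebe, Adeyemi and Kapoor (Abbot); then Halvorsen, Petrov, Whitfield, Ferreira, Nakamura and Takahashi (Dean).
Achebe, Adeyemi and Kapoor all have years in holy orders 10 years, so the next rule applies.
Among Achebe, Adeyemi and Kapoor, alphabetically by surname: Achebe before Adeyemi before Kapoor.
Among Halvorsen, Petrov, Whitfield, Ferreira, Nakamura and Takahashi, by years in holy orders (higher first) (reversed rule for this group): Halvorsen, Petrov and Whitfield (42 years) before Ferreira, Nakamura and Takahashi (21 years).
Among Halvorsen, Petrov and Whitfield, alphabetically by surname: Halvorsen before Petrov before Whitfield.
Among Ferreira, Nakamura and Takahashi, alphabetically by surname: Ferreira before Nakamura before Takahashi.
Full order: Achebe, Adeyemi, Kapoor, Halvorsen, Petrov, Whitfield, Ferreira, Nakamura, Takahashi.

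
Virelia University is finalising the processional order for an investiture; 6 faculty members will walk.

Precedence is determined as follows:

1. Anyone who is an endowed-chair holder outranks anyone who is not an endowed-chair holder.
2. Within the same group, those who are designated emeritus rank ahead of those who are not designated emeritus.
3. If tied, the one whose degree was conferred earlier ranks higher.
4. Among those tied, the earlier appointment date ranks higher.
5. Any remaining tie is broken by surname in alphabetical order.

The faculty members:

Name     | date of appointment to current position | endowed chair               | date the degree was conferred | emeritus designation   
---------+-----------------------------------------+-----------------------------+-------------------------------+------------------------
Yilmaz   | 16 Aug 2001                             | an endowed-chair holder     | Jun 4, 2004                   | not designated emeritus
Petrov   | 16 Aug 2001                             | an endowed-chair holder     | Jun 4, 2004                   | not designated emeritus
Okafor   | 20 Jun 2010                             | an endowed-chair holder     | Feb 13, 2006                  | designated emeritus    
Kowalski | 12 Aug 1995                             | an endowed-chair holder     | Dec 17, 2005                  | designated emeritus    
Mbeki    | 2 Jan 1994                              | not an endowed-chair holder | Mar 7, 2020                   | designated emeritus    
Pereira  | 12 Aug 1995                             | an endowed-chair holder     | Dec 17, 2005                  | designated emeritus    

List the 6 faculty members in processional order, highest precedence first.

Kowalski, Pereira, Okafor, Petrov, Yilmaz, Mbeki

By the first rule: Kowalski, Pereira, Okafor, Petrov and Yilmaz (each an endowed-chair holder); then Mbeki (not an endowed-chair holder).
Among Kowalski, Pereira, Okafor, Petrov and Yilmaz, designated emeritus before not designated emeritus: Kowalski, Pereira and Okafor (designated emeritus) before Petrov and Yilmaz (not designated emeritus).
Among Kowalski, Pereira and Okafor, by date the degree was conferred (earlier first): Kowalski and Pereira (Dec 17, 2005) before Okafor (Feb 13, 2006).
Kowalski and Pereira both have date of appointment to current position 12 Aug 1995, so the next rule applies.
Among Kowalski and Pereira, alphabetically by surname: Kowalski before Pereira.
Petrov and Yilmaz both have date the degree was conferred Jun 4, 2004, so the next rule applies.
Petrov and Yilmaz both have date of appointment to current position 16 Aug 2001, so the next rule applies.
Among Petrov and Yilmaz, alphabetically by surname: Petrov before Yilmaz.
Full order: Kowalski, Pereira, Okafor, Petrov, Yilmaz, Mbeki.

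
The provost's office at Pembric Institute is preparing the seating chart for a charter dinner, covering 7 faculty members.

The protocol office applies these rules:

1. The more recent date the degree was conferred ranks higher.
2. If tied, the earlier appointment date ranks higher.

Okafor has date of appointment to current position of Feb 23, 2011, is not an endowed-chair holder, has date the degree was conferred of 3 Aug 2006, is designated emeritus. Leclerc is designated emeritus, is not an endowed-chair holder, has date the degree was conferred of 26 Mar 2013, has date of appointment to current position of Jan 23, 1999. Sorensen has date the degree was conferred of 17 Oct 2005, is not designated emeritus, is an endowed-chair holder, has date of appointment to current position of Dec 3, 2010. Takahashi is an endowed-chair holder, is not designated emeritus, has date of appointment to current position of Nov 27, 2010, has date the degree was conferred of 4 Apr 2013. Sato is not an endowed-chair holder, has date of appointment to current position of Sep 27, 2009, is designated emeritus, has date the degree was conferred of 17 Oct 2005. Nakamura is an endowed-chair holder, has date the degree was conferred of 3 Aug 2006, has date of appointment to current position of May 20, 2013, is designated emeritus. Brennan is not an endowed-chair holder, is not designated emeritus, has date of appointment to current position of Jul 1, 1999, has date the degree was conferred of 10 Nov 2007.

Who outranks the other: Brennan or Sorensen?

Brennan

By date the degree was conferred (later first): Takahashi (4 Apr 2013); then Leclerc (26 Mar 2013); then Brennan (10 Nov 2007); then Okafor and Nakamura (both 3 Aug 2006); then Sato and Sorensen (both 17 Oct 2005).
Among Okafor and Nakamura, by date of appointment to current position (earlier first): Okafor (Feb 23, 2011) before Nakamura (May 20, 2013).
Among Sato and Sorensen, by date of appointment to current position (earlier first): Sato (Sep 27, 2009) before Sorensen (Dec 3, 2010).
So Brennan takes precedence.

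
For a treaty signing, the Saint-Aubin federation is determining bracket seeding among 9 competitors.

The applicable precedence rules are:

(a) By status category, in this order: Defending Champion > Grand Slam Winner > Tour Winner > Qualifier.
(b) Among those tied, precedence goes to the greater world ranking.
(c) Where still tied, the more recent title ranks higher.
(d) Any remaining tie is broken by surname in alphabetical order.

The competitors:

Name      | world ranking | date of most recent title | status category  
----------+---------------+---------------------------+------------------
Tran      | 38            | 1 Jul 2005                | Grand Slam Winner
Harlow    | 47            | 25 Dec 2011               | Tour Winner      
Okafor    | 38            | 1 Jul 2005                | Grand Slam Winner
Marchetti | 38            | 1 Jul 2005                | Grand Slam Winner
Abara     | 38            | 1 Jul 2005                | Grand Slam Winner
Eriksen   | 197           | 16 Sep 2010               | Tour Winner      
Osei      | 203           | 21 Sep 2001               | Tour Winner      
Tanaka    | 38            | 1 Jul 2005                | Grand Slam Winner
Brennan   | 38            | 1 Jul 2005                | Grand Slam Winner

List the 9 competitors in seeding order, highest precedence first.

By status category: Abara, Brennan, Marchetti, Okafor, Tanaka and Tran (Grand Slam Winner); then Osei, Eriksen and Harlow (Tour Winner).
Abara, Brennan, Marchetti, Okafor, Tanaka and Tran all have world ranking 38, so the next rule applies.
Abara, Brennan, Marchetti, Okafor, Tanaka and Tran all have date of most recent title 1 Jul 2005, so the next rule applies.
Among Abara, Brennan, Marchetti, Okafor, Tanaka and Tran, alphabetically by surname: Abara before Brennan before Marchetti before Okafor before Tanaka before Tran.
Among Osei, Eriksen and Harlow, by world ranking (higher first): Osei (203) before Eriksen (197) before Harlow (47).
Full order: Abara, Brennan, Marchetti, Okafor, Tanaka, Tran, Osei, Eriksen, Harlow.

Abara, Brennan, Marchetti, Okafor, Tanaka, Tran, Osei, Eriksen, Harlow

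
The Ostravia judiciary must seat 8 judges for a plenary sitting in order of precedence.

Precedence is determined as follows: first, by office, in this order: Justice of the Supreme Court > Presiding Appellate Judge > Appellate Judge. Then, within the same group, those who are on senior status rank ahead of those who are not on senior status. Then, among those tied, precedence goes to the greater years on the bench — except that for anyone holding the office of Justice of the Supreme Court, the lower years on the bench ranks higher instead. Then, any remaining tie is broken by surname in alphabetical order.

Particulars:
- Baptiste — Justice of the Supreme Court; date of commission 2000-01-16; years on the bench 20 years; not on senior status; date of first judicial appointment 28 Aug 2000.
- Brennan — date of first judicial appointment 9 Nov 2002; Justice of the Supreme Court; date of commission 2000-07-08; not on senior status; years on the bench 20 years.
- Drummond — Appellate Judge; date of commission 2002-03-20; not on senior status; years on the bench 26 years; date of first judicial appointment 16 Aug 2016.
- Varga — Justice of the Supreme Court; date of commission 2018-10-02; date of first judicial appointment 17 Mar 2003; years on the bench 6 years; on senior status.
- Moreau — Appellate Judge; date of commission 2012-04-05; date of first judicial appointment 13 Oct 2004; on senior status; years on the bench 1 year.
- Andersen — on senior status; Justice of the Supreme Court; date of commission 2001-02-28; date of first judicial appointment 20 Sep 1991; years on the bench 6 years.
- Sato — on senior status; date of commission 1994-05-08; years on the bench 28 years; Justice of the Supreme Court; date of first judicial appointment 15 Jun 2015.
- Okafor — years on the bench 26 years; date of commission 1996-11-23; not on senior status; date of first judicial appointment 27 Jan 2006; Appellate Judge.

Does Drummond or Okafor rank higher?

Drummond

By office: Andersen, Varga, Sato, Baptiste and Brennan (Justice of the Supreme Court); then Moreau, Drummond and Okafor (Appellate Judge).
Among Andersen, Varga, Sato, Baptiste and Brennan, on senior status before not on senior status: Andersen, Varga and Sato (on senior status) before Baptiste and Brennan (not on senior status).
Among Andersen, Varga and Sato, by years on the bench (lower first) (reversed rule for this group): Andersen and Varga (6 years) before Sato (28 years).
Among Andersen and Varga, alphabetically by surname: Andersen before Varga.
Baptiste and Brennan both have years on the bench 20 years, so the next rule applies.
Among Baptiste and Brennan, alphabetically by surname: Baptiste before Brennan.
Among Moreau, Drummond and Okafor, on senior status before not on senior status: Moreau (on senior status) before Drummond and Okafor (not on senior status).
Drummond and Okafor both have years on the bench 26 years, so the next rule applies.
Among Drummond and Okafor, alphabetically by surname: Drummond before Okafor.
So Drummond takes precedence.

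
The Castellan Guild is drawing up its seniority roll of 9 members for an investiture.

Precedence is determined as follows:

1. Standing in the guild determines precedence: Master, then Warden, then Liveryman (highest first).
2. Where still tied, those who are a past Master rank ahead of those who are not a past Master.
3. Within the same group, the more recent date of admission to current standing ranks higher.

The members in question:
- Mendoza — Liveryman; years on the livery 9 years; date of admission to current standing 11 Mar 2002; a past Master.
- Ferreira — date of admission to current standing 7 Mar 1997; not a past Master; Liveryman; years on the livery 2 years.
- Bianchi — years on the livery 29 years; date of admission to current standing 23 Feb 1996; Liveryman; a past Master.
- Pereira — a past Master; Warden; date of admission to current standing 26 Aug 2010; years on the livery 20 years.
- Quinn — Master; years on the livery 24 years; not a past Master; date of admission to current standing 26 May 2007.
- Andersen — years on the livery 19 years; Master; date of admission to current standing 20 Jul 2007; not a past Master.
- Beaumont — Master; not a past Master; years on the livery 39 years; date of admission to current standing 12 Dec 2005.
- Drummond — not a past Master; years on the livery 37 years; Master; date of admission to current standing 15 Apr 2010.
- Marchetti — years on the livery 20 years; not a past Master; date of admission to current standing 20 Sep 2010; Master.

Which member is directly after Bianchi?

Ferreira

By standing in the guild: Marchetti, Drummond, Andersen, Quinn and Beaumont (Master); then Pereira (Warden); then Mendoza, Bianchi and Ferreira (Liveryman).
Marchetti, Drummond, Andersen, Quinn and Beaumont are each not a past Master, so the next rule applies.
Among Marchetti, Drummond, Andersen, Quinn and Beaumont, by date of admission to current standing (later first): Marchetti (20 Sep 2010) before Drummond (15 Apr 2010) before Andersen (20 Jul 2007) before Quinn (26 May 2007) before Beaumont (12 Dec 2005).
Among Mendoza, Bianchi and Ferreira, a past Master before not a past Master: Mendoza and Bianchi (a past Master) before Ferreira (not a past Master).
Among Mendoza and Bianchi, by date of admission to current standing (later first): Mendoza (11 Mar 2002) before Bianchi (23 Feb 1996).
Order: Marchetti, Drummond, Andersen, Quinn, Beaumont, Pereira, Mendoza, Bianchi, Ferreira.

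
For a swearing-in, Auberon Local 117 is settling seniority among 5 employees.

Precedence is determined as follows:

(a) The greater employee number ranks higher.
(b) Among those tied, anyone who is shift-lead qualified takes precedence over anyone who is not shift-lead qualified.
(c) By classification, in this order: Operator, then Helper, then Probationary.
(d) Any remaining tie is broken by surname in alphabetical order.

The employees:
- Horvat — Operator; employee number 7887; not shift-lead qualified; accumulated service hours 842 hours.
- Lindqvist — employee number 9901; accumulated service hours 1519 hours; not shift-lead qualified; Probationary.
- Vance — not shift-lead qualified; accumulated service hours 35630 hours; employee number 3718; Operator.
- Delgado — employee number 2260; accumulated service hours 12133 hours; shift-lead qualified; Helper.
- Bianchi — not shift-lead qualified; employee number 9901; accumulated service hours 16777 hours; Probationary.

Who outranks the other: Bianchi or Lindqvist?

Bianchi

By employee number (higher first): Bianchi and Lindqvist (both 9901); then Horvat (7887); then Vance (3718); then Delgado (2260).
Bianchi and Lindqvist are each not shift-lead qualified, so the next rule applies.
Bianchi and Lindqvist are each Probationary, so the next rule applies.
Among Bianchi and Lindqvist, alphabetically by surname: Bianchi before Lindqvist.
So Bianchi takes precedence.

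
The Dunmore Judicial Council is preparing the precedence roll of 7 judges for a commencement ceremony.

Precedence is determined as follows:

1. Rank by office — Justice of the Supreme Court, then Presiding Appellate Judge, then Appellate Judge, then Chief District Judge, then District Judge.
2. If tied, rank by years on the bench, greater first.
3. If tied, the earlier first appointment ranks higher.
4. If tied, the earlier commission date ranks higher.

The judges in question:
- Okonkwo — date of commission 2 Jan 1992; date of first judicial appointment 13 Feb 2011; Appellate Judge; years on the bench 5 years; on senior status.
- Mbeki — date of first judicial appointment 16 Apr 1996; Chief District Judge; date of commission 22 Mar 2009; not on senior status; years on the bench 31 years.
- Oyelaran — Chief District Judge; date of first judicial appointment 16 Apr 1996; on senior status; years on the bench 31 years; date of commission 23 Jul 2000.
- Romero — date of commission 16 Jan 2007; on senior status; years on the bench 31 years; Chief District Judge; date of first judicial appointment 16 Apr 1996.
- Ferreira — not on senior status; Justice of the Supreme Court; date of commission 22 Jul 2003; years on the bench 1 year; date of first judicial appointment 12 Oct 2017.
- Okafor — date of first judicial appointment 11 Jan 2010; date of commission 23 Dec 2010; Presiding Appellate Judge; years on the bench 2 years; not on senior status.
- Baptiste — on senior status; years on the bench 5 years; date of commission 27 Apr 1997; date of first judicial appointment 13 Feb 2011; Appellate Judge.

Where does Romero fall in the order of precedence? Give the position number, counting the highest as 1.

By office: Ferreira (Justice of the Supreme Court); then Okafor (Presiding Appellate Judge); then Okonkwo and Baptiste (Appellate Judge); then Oyelaran, Romero and Mbeki (Chief District Judge).
Okonkwo and Baptiste both have years on the bench 5 years, so the next rule applies.
Okonkwo and Baptiste both have date of first judicial appointment 13 Feb 2011, so the next rule applies.
Among Okonkwo and Baptiste, by date of commission (earlier first): Okonkwo (2 Jan 1992) before Baptiste (27 Apr 1997).
Oyelaran, Romero and Mbeki all have years on the bench 31 years, so the next rule applies.
Oyelaran, Romero and Mbeki all have date of first judicial appointment 16 Apr 1996, so the next rule applies.
Among Oyelaran, Romero and Mbeki, by date of commission (earlier first): Oyelaran (23 Jul 2000) before Romero (16 Jan 2007) before Mbeki (22 Mar 2009).
Order: Ferreira, Okafor, Okonkwo, Baptiste, Oyelaran, Romero, Mbeki. So position 6.

6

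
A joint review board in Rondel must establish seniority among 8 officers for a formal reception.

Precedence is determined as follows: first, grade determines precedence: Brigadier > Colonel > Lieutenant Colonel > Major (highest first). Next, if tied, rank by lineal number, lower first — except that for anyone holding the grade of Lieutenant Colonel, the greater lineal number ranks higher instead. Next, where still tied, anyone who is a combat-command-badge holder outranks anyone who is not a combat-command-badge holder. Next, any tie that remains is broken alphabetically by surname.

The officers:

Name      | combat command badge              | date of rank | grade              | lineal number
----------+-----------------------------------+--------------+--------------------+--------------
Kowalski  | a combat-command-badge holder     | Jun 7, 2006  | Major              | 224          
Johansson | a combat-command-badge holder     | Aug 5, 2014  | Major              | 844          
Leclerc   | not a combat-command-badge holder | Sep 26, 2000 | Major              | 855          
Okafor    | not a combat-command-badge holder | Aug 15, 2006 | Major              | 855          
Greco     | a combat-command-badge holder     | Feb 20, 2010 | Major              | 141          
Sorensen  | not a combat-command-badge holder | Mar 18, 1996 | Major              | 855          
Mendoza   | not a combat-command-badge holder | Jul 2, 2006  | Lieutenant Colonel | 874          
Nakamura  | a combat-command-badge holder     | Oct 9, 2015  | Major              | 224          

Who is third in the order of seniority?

Kowalski

By grade: Mendoza (Lieutenant Colonel); then Greco, Kowalski, Nakamura, Johansson, Leclerc, Okafor and Sorensen (Major).
Among Greco, Kowalski, Nakamura, Johansson, Leclerc, Okafor and Sorensen, by lineal number (lower first): Greco (141) before Kowalski and Nakamura (224) before Johansson (844) before Leclerc, Okafor and Sorensen (855).
Kowalski and Nakamura are each a combat-command-badge holder, so the next rule applies.
Among Kowalski and Nakamura, alphabetically by surname: Kowalski before Nakamura.
Leclerc, Okafor and Sorensen are each not a combat-command-badge holder, so the next rule applies.
Among Leclerc, Okafor and Sorensen, alphabetically by surname: Leclerc before Okafor before Sorensen.
Order: Mendoza, Greco, Kowalski, Nakamura, Johansson, Leclerc, Okafor, Sorensen.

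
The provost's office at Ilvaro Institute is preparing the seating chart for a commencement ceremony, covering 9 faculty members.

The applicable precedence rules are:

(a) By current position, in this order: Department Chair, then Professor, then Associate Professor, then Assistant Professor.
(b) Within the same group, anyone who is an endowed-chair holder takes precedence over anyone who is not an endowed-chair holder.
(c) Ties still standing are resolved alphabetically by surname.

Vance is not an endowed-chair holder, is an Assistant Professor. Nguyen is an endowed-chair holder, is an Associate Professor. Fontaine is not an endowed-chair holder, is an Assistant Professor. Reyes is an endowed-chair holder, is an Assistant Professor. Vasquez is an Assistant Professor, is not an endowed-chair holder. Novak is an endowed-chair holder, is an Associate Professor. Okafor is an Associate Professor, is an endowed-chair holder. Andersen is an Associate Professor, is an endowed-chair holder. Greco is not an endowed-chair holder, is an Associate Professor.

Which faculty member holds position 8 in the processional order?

Vance

By current position: Andersen, Nguyen, Novak, Okafor and Greco (Associate Professor); then Reyes, Fontaine, Vance and Vasquez (Assistant Professor).
Among Andersen, Nguyen, Novak, Okafor and Greco, an endowed-chair holder before not an endowed-chair holder: Andersen, Nguyen, Novak and Okafor (an endowed-chair holder) before Greco (not an endowed-chair holder).
Among Andersen, Nguyen, Novak and Okafor, alphabetically by surname: Andersen before Nguyen before Novak before Okafor.
Among Reyes, Fontaine, Vance and Vasquez, an endowed-chair holder before not an endowed-chair holder: Reyes (an endowed-chair holder) before Fontaine, Vance and Vasquez (not an endowed-chair holder).
Among Fontaine, Vance and Vasquez, alphabetically by surname: Fontaine before Vance before Vasquez.
Order: Andersen, Nguyen, Novak, Okafor, Greco, Reyes, Fontaine, Vance, Vasquez.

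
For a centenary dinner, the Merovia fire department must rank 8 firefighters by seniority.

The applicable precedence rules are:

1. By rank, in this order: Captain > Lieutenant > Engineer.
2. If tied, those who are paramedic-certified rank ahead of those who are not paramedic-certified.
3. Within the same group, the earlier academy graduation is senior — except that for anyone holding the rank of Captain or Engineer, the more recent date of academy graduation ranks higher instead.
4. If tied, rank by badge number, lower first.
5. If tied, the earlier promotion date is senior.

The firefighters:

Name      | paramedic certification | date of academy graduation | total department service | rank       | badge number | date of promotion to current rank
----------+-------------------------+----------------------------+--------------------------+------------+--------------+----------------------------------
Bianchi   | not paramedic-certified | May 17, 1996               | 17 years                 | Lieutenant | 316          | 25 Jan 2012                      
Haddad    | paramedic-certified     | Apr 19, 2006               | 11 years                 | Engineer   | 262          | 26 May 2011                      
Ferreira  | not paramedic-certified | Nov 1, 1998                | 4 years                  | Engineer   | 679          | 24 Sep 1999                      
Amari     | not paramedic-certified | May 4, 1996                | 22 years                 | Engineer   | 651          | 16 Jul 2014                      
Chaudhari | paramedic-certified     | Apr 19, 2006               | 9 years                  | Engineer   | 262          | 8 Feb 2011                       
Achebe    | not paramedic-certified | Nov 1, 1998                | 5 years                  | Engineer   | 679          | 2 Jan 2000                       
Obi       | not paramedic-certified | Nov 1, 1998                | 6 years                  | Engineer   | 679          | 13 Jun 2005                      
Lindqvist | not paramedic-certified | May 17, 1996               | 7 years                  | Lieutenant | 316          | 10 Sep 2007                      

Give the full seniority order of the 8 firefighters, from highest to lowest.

By rank: Lindqvist and Bianchi (Lieutenant); then Chaudhari, Haddad, Ferreira, Achebe, Obi and Amari (Engineer).
Lindqvist and Bianchi are each not paramedic-certified, so the next rule applies.
Lindqvist and Bianchi both have date of academy graduation May 17, 1996, so the next rule applies.
Lindqvist and Bianchi both have badge number 316, so the next rule applies.
Among Lindqvist and Bianchi, by date of promotion to current rank (earlier first): Lindqvist (10 Sep 2007) before Bianchi (25 Jan 2012).
Among Chaudhari, Haddad, Ferreira, Achebe, Obi and Amari, paramedic-certified before not paramedic-certified: Chaudhari and Haddad (paramedic-certified) before Ferreira, Achebe, Obi and Amari (not paramedic-certified).
Chaudhari and Haddad both have date of academy graduation Apr 19, 2006, so the next rule applies.
Chaudhari and Haddad both have badge number 262, so the next rule applies.
Among Chaudhari and Haddad, by date of promotion to current rank (earlier first): Chaudhari (8 Feb 2011) before Haddad (26 May 2011).
Among Ferreira, Achebe, Obi and Amari, by date of academy graduation (later first) (reversed rule for this group): Ferreira, Achebe and Obi (Nov 1, 1998) before Amari (May 4, 1996).
Ferreira, Achebe and Obi all have badge number 679, so the next rule applies.
Among Ferreira, Achebe and Obi, by date of promotion to current rank (earlier first): Ferreira (24 Sep 1999) before Achebe (2 Jan 2000) before Obi (13 Jun 2005).
Full order: Lindqvist, Bianchi, Chaudhari, Haddad, Ferreira, Achebe, Obi, Amari.

Lindqvist, Bianchi, Chaudhari, Haddad, Ferreira, Achebe, Obi, Amari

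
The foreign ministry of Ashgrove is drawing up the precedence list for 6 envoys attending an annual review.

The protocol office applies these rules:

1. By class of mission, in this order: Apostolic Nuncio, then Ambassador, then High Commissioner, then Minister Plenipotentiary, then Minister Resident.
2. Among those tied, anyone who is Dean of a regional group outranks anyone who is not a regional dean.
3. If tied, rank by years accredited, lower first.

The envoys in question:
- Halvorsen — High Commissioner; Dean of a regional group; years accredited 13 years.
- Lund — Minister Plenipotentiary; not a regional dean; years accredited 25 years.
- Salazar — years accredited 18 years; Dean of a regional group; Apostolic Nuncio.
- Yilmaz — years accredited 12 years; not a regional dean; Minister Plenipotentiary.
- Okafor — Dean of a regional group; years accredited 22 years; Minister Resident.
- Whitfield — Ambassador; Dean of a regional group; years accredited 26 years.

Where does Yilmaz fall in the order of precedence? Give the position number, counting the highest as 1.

By class of mission: Salazar (Apostolic Nuncio); then Whitfield (Ambassador); then Halvorsen (High Commissioner); then Yilmaz and Lund (Minister Plenipotentiary); then Okafor (Minister Resident).
Yilmaz and Lund are each not a regional dean, so the next rule applies.
Among Yilmaz and Lund, by years accredited (lower first): Yilmaz (12 years) before Lund (25 years).
Order: Salazar, Whitfield, Halvorsen, Yilmaz, Lund, Okafor. So position 4.

4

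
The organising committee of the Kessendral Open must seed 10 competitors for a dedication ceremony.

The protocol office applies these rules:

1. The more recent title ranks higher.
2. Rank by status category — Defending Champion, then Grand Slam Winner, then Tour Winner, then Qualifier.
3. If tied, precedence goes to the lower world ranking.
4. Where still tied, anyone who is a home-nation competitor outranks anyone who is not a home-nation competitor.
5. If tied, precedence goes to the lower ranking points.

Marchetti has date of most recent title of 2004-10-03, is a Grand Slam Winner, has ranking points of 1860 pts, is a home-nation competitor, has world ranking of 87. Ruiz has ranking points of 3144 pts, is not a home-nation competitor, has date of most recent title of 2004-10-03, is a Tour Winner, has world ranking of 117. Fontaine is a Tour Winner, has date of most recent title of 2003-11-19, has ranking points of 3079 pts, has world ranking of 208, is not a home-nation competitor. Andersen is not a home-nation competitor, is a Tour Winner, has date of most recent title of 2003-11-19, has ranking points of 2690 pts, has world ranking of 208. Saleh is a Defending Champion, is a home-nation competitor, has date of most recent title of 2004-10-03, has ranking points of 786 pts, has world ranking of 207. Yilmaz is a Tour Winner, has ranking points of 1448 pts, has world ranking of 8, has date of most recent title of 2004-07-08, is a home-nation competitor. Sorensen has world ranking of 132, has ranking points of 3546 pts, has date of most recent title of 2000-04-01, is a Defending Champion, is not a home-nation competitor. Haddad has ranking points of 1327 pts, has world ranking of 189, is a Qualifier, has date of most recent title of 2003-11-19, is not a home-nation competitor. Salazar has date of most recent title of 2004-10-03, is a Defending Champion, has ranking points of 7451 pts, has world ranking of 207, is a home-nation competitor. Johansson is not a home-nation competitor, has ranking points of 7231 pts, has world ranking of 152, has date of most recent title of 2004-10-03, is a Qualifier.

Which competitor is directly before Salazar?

By date of most recent title (later first): Saleh, Salazar, Marchetti, Ruiz and Johansson (each 2004-10-03); then Yilmaz (2004-07-08); then Andersen, Fontaine and Haddad (each 2003-11-19); then Sorensen (2000-04-01).
Among Saleh, Salazar, Marchetti, Ruiz and Johansson, by status category: Saleh and Salazar (Defending Champion) before Marchetti (Grand Slam Winner) before Ruiz (Tour Winner) before Johansson (Qualifier).
Saleh and Salazar both have world ranking 207, so the next rule applies.
Saleh and Salazar are each a home-nation competitor, so the next rule applies.
Among Saleh and Salazar, by ranking points (lower first): Saleh (786 pts) before Salazar (7451 pts).
Among Andersen, Fontaine and Haddad, by status category: Andersen and Fontaine (Tour Winner) before Haddad (Qualifier).
Andersen and Fontaine both have world ranking 208, so the next rule applies.
Andersen and Fontaine are each not a home-nation competitor, so the next rule applies.
Among Andersen and Fontaine, by ranking points (lower first): Andersen (2690 pts) before Fontaine (3079 pts).
Order: Saleh, Salazar, Marchetti, Ruiz, Johansson, Yilmaz, Andersen, Fontaine, Haddad, Sorensen.

Saleh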